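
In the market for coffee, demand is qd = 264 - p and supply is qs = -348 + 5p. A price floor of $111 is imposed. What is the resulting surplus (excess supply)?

Equilibrium price would be p* = 102, so the floor at 111 binds.
At p = 111: qd = 153, qs = 207.
Surplus = 207 − 153 = 54.

Surplus = 54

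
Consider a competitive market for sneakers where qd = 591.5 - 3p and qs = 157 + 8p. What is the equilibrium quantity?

Set qd = qs: 591.5 - 3p = 157 + 8p.
434.5 = 11p, so p* = 39.5.
q* = 591.5 − 3(39.5) = 473.

q* = 473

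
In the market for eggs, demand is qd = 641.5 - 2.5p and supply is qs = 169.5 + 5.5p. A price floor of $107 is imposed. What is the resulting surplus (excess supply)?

Equilibrium price would be p* = 59, so the floor at 107 binds.
At p = 107: qd = 374, qs = 758.
Surplus = 758 − 374 = 384.

Surplus = 384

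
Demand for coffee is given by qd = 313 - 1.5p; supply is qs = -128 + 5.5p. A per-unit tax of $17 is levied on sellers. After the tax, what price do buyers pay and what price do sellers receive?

Buyers pay 1069/14, sellers receive 831/14

Pre-tax equilibrium: p* = 63, q* = 218.5.
Tax on sellers shifts supply to qs = -128 + 5.5(p − 17) = -221.5 + 5.5p.
313 - 1.5p = -221.5 + 5.5p gives buyer price pb = 1069/14; sellers receive ps = 1069/14 − 17 = 831/14.
New quantity: q = 313 − 1.5(1069/14) = 5557/28.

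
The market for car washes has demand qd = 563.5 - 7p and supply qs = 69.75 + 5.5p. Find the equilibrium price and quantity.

p* = 39.5, q* = 287

Set qd = qs: 563.5 - 7p = 69.75 + 5.5p.
493.75 = 12.5p, so p* = 39.5.
q* = 563.5 − 7(39.5) = 287.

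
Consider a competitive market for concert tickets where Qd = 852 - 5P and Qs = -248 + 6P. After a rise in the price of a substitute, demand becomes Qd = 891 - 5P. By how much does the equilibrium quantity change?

ΔQ = 234/11

Original equilibrium: P* = 100, Q* = 352.
New equilibrium: 891 - 5P = -248 + 6P, so 1139 = 11P and P' = 1139/11; Q' = 891 − 5(1139/11) = 4106/11.
Change in quantity: 4106/11 − 352 = 234/11.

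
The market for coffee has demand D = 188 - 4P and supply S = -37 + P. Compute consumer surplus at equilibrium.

Consumer surplus = 8

Equilibrium: 188 - 4P = -37 + P gives P* = 45, Q* = 8.
Demand choke price (D = 0): P = 47.
CS = ½(47 − 45)(8) = 8.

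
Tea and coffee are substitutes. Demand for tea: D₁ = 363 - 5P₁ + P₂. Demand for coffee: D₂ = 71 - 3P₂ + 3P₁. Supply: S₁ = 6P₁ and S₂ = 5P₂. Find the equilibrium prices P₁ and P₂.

Market 1: 363 - 5P₁ + P₂ = 6P₁ → 11P₁ - P₂ = 363.
Market 2: 8P₂ - 3P₁ = 71.
Eliminating P₂: 8×(1) + 1×(2) gives 85P₁ = 2975, so P₁ = 35.
Back-substitute into (2): P₂ = (71 + 3×35) / 8 = 22.

P₁ = 35, P₂ = 22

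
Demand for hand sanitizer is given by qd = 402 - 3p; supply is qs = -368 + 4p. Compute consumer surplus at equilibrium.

Equilibrium: 402 - 3p = -368 + 4p gives p* = 110, q* = 72.
Demand choke price (qd = 0): p = 134.
CS = ½(134 − 110)(72) = 864.

Consumer surplus = 864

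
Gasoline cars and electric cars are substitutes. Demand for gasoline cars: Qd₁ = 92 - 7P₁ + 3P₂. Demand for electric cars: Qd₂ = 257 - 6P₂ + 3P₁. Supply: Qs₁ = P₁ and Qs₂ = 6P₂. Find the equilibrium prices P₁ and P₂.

P₁ = 625/29, P₂ = 2332/87

Market 1: 92 - 7P₁ + 3P₂ = P₁ → 8P₁ - 3P₂ = 92.
Market 2: 12P₂ - 3P₁ = 257.
Eliminating P₂: 12×(1) + 3×(2) gives 87P₁ = 1875, so P₁ = 625/29.
Back-substitute into (2): P₂ = (257 + 3×625/29) / 12 = 2332/87.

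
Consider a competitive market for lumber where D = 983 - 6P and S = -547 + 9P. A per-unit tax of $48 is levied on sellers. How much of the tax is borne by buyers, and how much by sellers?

Buyers bear $28.8, sellers bear $19.2

Pre-tax equilibrium: P* = 102, Q* = 371.
Tax on sellers shifts supply to S = -547 + 9(P − 48) = -979 + 9P.
983 - 6P = -979 + 9P gives buyer price Pb = 130.8; sellers receive Ps = 130.8 − 48 = 82.8.
New quantity: Q = 983 − 6(130.8) = 198.2.
Buyer burden = 130.8 − 102 = 28.8; seller burden = 102 − 82.8 = 19.2.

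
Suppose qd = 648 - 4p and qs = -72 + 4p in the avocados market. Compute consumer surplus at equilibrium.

Consumer surplus = 10368

Equilibrium: 648 - 4p = -72 + 4p gives p* = 90, q* = 288.
Demand choke price (qd = 0): p = 162.
CS = ½(162 − 90)(288) = 10368.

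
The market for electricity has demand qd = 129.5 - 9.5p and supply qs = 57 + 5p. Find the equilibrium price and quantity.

Set qd = qs: 129.5 - 9.5p = 57 + 5p.
72.5 = 14.5p, so p* = 5.
q* = 129.5 − 9.5(5) = 82.

p* = 5, q* = 82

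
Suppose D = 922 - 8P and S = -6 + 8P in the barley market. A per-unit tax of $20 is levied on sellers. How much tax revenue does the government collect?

Pre-tax equilibrium: P* = 58, Q* = 458.
Tax on sellers shifts supply to S = -6 + 8(P − 20) = -166 + 8P.
922 - 8P = -166 + 8P gives buyer price Pb = 68; sellers receive Ps = 68 − 20 = 48.
New quantity: Q = 922 − 8(68) = 378.
Revenue = 20 × 378 = 7560.

Tax revenue = 7560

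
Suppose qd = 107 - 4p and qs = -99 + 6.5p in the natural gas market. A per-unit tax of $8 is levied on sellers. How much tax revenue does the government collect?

Tax revenue = 488/7

Pre-tax equilibrium: p* = 412/21, q* = 599/21.
Tax on sellers shifts supply to qs = -99 + 6.5(p − 8) = -151 + 6.5p.
107 - 4p = -151 + 6.5p gives buyer price pb = 172/7; sellers receive ps = 172/7 − 8 = 116/7.
New quantity: q = 107 − 4(172/7) = 61/7.
Revenue = 8 × 61/7 = 488/7.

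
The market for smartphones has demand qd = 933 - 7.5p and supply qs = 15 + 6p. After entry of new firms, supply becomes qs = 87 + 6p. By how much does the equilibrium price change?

Δp = -16/3

Original equilibrium: p* = 68, q* = 423.
New equilibrium: 933 - 7.5p = 87 + 6p, so 846 = 13.5p and p' = 188/3; q' = 933 − 7.5(188/3) = 463.
Change in price: 188/3 − 68 = -16/3.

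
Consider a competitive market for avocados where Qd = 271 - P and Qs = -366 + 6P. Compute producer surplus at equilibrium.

Equilibrium: 271 - P = -366 + 6P gives P* = 91, Q* = 180.
Supply starts at P = 61 (where Qs = 0).
PS = ½(91 − 61)(180) = 2700.

Producer surplus = 2700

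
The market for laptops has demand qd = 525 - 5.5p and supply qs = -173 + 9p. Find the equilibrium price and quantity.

Set qd = qs: 525 - 5.5p = -173 + 9p.
698 = 14.5p, so p* = 1396/29.
q* = 525 − 5.5(1396/29) = 7547/29.

p* = 1396/29, q* = 7547/29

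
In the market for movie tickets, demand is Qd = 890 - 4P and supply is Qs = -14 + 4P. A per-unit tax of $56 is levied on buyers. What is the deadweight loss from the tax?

Deadweight loss = 3136

Pre-tax equilibrium: P* = 113, Q* = 438.
Tax on buyers shifts demand to Qd = 890 − 4(P + 56) = 666 - 4P.
666 - 4P = -14 + 4P gives seller price Ps = 85; buyers pay Pb = 85 + 56 = 141.
New quantity: Q = 890 − 4(141) = 326.
DWL = ½ × 56 × (438 − 326) = 3136.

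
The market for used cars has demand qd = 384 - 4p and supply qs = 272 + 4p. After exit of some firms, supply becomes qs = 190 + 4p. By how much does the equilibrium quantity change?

Original equilibrium: p* = 14, q* = 328.
New equilibrium: 384 - 4p = 190 + 4p, so 194 = 8p and p' = 24.25; q' = 384 − 4(24.25) = 287.
Change in quantity: 287 − 328 = -41.

Δq = -41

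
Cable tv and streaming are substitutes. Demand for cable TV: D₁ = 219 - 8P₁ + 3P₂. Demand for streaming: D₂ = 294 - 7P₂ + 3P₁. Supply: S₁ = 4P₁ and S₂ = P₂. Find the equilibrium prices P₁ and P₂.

P₁ = 878/29, P₂ = 1395/29

Market 1: 219 - 8P₁ + 3P₂ = 4P₁ → 12P₁ - 3P₂ = 219.
Market 2: 8P₂ - 3P₁ = 294.
Eliminating P₂: 8×(1) + 3×(2) gives 87P₁ = 2634, so P₁ = 878/29.
Back-substitute into (2): P₂ = (294 + 3×878/29) / 8 = 1395/29.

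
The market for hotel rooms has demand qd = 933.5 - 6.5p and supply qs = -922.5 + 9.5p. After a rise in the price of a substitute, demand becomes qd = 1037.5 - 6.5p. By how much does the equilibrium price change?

Original equilibrium: p* = 116, q* = 179.5.
New equilibrium: 1037.5 - 6.5p = -922.5 + 9.5p, so 1960 = 16p and p' = 122.5; q' = 1037.5 − 6.5(122.5) = 241.25.
Change in price: 122.5 − 116 = 6.5.

Δp = 6.5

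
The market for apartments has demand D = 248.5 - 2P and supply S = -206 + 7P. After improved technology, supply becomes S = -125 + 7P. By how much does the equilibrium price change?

Original equilibrium: P* = 50.5, Q* = 147.5.
New equilibrium: 248.5 - 2P = -125 + 7P, so 373.5 = 9P and P' = 41.5; Q' = 248.5 − 2(41.5) = 165.5.
Change in price: 41.5 − 50.5 = -9.

ΔP = -9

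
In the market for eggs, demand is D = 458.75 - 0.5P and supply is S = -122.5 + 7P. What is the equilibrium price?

P* = 77.5

Set D = S: 458.75 - 0.5P = -122.5 + 7P.
581.25 = 7.5P, so P* = 77.5.
Q* = 458.75 − 0.5(77.5) = 420.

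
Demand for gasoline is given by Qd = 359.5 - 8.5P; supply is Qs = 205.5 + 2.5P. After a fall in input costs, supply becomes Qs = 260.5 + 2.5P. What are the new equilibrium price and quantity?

Original equilibrium: P* = 14, Q* = 240.5.
New equilibrium: 359.5 - 8.5P = 260.5 + 2.5P, so 99 = 11P and P' = 9; Q' = 359.5 − 8.5(9) = 283.

P' = 9, Q' = 283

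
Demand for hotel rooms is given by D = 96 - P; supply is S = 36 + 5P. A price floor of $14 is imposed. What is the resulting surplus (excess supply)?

Surplus = 24

Equilibrium price would be P* = 10, so the floor at 14 binds.
At P = 14: D = 82, S = 106.
Surplus = 106 − 82 = 24.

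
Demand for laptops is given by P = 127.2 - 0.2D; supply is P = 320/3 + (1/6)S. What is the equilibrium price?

Set the two price expressions equal: 127.2 - 0.2Q = 320/3 + (1/6)Q.
308/15 = (11/30)Q, so Q* = 56.
P* = 127.2 − (0.2)(56) = 116.

P* = 116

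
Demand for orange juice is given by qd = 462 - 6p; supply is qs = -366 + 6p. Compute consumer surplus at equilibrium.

Equilibrium: 462 - 6p = -366 + 6p gives p* = 69, q* = 48.
Demand choke price (qd = 0): p = 77.
CS = ½(77 − 69)(48) = 192.

Consumer surplus = 192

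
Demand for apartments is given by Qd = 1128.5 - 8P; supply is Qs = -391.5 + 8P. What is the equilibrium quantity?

Q* = 368.5

Set Qd = Qs: 1128.5 - 8P = -391.5 + 8P.
1520 = 16P, so P* = 95.
Q* = 1128.5 − 8(95) = 368.5.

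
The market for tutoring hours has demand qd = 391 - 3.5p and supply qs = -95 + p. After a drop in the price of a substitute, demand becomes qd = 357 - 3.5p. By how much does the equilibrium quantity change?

Original equilibrium: p* = 108, q* = 13.
New equilibrium: 357 - 3.5p = -95 + p, so 452 = 4.5p and p' = 904/9; q' = 357 − 3.5(904/9) = 49/9.
Change in quantity: 49/9 − 13 = -68/9.

Δq = -68/9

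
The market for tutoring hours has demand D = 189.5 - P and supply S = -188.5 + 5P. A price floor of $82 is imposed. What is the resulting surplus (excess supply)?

Surplus = 114

Equilibrium price would be P* = 63, so the floor at 82 binds.
At P = 82: D = 107.5, S = 221.5.
Surplus = 221.5 − 107.5 = 114.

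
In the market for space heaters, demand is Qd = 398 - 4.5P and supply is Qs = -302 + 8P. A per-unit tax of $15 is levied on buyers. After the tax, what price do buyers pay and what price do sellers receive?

Buyers pay $65.6, sellers receive $50.6

Pre-tax equilibrium: P* = 56, Q* = 146.
Tax on buyers shifts demand to Qd = 398 − 4.5(P + 15) = 330.5 - 4.5P.
330.5 - 4.5P = -302 + 8P gives seller price Ps = 50.6; buyers pay Pb = 50.6 + 15 = 65.6.
New quantity: Q = 398 − 4.5(65.6) = 102.8.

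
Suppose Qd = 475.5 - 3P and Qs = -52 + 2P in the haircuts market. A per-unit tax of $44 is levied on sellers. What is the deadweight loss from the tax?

Pre-tax equilibrium: P* = 105.5, Q* = 159.
Tax on sellers shifts supply to Qs = -52 + 2(P − 44) = -140 + 2P.
475.5 - 3P = -140 + 2P gives buyer price Pb = 123.1; sellers receive Ps = 123.1 − 44 = 79.1.
New quantity: Q = 475.5 − 3(123.1) = 106.2.
DWL = ½ × 44 × (159 − 106.2) = 1161.6.

Deadweight loss = 1161.6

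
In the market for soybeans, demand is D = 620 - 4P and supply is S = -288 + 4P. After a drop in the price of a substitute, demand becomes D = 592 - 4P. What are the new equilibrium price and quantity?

P' = 110, Q' = 152

Original equilibrium: P* = 113.5, Q* = 166.
New equilibrium: 592 - 4P = -288 + 4P, so 880 = 8P and P' = 110; Q' = 592 − 4(110) = 152.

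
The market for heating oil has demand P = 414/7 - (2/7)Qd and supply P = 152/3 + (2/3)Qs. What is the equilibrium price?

P* = 56.6

Set the two price expressions equal: 414/7 - (2/7)Q = 152/3 + (2/3)Q.
178/21 = (20/21)Q, so Q* = 8.9.
P* = 414/7 − (2/7)(8.9) = 56.6.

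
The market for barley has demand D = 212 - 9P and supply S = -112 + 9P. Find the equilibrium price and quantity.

Set D = S: 212 - 9P = -112 + 9P.
324 = 18P, so P* = 18.
Q* = 212 − 9(18) = 50.

P* = 18, Q* = 50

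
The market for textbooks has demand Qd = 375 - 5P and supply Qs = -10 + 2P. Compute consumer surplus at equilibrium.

Consumer surplus = 1000

Equilibrium: 375 - 5P = -10 + 2P gives P* = 55, Q* = 100.
Demand choke price (Qd = 0): P = 75.
CS = ½(75 − 55)(100) = 1000.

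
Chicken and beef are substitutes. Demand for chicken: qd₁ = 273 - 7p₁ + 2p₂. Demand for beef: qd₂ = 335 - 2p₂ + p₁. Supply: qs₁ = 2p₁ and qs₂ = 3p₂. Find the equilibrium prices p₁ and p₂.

Market 1: 273 - 7p₁ + 2p₂ = 2p₁ → 9p₁ - 2p₂ = 273.
Market 2: 5p₂ - p₁ = 335.
Eliminating p₂: 5×(1) + 2×(2) gives 43p₁ = 2035, so p₁ = 2035/43.
Back-substitute into (2): p₂ = (335 + 1×2035/43) / 5 = 3288/43.

p₁ = 2035/43, p₂ = 3288/43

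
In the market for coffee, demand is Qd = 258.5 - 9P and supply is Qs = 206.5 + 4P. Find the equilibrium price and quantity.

P* = 4, Q* = 222.5

Set Qd = Qs: 258.5 - 9P = 206.5 + 4P.
52 = 13P, so P* = 4.
Q* = 258.5 − 9(4) = 222.5.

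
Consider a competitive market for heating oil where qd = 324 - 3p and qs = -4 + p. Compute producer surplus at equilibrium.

Producer surplus = 3042

Equilibrium: 324 - 3p = -4 + p gives p* = 82, q* = 78.
Supply starts at p = 4 (where qs = 0).
PS = ½(82 − 4)(78) = 3042.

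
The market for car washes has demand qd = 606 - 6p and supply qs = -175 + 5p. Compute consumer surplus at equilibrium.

Equilibrium: 606 - 6p = -175 + 5p gives p* = 71, q* = 180.
Demand choke price (qd = 0): p = 101.
CS = ½(101 − 71)(180) = 2700.

Consumer surplus = 2700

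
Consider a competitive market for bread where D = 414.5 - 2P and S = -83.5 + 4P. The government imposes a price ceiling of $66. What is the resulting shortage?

Equilibrium price would be P* = 83, so the ceiling at 66 binds.
At P = 66: D = 414.5 − 2(66) = 282.5, S = -83.5 + 4(66) = 180.5.
Shortage = 282.5 − 180.5 = 102.

Shortage = 102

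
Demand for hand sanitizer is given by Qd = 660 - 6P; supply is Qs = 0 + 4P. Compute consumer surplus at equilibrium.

Equilibrium: 660 - 6P = 0 + 4P gives P* = 66, Q* = 264.
Demand choke price (Qd = 0): P = 110.
CS = ½(110 − 66)(264) = 5808.

Consumer surplus = 5808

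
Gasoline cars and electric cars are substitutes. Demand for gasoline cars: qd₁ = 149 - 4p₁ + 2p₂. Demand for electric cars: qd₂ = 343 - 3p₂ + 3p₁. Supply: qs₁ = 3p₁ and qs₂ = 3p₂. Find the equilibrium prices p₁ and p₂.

Market 1: 149 - 4p₁ + 2p₂ = 3p₁ → 7p₁ - 2p₂ = 149.
Market 2: 6p₂ - 3p₁ = 343.
Eliminating p₂: 6×(1) + 2×(2) gives 36p₁ = 1580, so p₁ = 395/9.
Back-substitute into (2): p₂ = (343 + 3×395/9) / 6 = 712/9.

p₁ = 395/9, p₂ = 712/9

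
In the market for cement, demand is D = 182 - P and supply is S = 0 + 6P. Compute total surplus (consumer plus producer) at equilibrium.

Total surplus = 14196

Equilibrium: 182 - P = 0 + 6P gives P* = 26, Q* = 156.
Demand choke price: P = 182; supply starts at P = 0.
CS = ½(182 − 26)(156) = 12168; PS = ½(26 − 0)(156) = 2028.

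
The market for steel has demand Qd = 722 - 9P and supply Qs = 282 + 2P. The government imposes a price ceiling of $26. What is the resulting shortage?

Shortage = 154

Equilibrium price would be P* = 40, so the ceiling at 26 binds.
At P = 26: Qd = 722 − 9(26) = 488, Qs = 282 + 2(26) = 334.
Shortage = 488 − 334 = 154.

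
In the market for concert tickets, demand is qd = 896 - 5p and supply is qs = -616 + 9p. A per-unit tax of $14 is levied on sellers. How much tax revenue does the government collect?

Tax revenue = 4354

Pre-tax equilibrium: p* = 108, q* = 356.
Tax on sellers shifts supply to qs = -616 + 9(p − 14) = -742 + 9p.
896 - 5p = -742 + 9p gives buyer price pb = 117; sellers receive ps = 117 − 14 = 103.
New quantity: q = 896 − 5(117) = 311.
Revenue = 14 × 311 = 4354.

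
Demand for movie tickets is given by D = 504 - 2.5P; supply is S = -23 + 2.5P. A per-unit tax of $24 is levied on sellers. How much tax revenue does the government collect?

Tax revenue = 5052

Pre-tax equilibrium: P* = 105.4, Q* = 240.5.
Tax on sellers shifts supply to S = -23 + 2.5(P − 24) = -83 + 2.5P.
504 - 2.5P = -83 + 2.5P gives buyer price Pb = 117.4; sellers receive Ps = 117.4 − 24 = 93.4.
New quantity: Q = 504 − 2.5(117.4) = 210.5.
Revenue = 24 × 210.5 = 5052.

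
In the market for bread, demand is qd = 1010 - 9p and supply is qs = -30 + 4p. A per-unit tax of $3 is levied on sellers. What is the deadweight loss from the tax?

Pre-tax equilibrium: p* = 80, q* = 290.
Tax on sellers shifts supply to qs = -30 + 4(p − 3) = -42 + 4p.
1010 - 9p = -42 + 4p gives buyer price pb = 1052/13; sellers receive ps = 1052/13 − 3 = 1013/13.
New quantity: q = 1010 − 9(1052/13) = 3662/13.
DWL = ½ × 3 × (290 − 3662/13) = 162/13.

Deadweight loss = 162/13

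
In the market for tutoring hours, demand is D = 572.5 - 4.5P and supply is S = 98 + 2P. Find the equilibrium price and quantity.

Set D = S: 572.5 - 4.5P = 98 + 2P.
474.5 = 6.5P, so P* = 73.
Q* = 572.5 − 4.5(73) = 244.

P* = 73, Q* = 244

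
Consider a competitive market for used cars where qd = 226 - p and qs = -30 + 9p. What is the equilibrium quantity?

q* = 200.4

Set qd = qs: 226 - p = -30 + 9p.
256 = 10p, so p* = 25.6.
q* = 226 − 1(25.6) = 200.4.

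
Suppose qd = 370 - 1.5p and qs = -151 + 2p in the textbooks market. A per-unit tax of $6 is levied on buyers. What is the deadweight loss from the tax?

Pre-tax equilibrium: p* = 1042/7, q* = 1027/7.
Tax on buyers shifts demand to qd = 370 − 1.5(p + 6) = 361 - 1.5p.
361 - 1.5p = -151 + 2p gives seller price ps = 1024/7; buyers pay pb = 1024/7 + 6 = 1066/7.
New quantity: q = 370 − 1.5(1066/7) = 991/7.
DWL = ½ × 6 × (1027/7 − 991/7) = 108/7.

Deadweight loss = 108/7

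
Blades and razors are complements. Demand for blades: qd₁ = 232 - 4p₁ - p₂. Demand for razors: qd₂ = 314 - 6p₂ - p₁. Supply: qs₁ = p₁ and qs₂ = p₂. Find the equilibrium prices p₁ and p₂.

Market 1: 232 - 4p₁ - p₂ = p₁ → 5p₁ + p₂ = 232.
Market 2: 7p₂ + p₁ = 314.
Eliminating p₂: 7×(1) − 1×(2) gives 34p₁ = 1310, so p₁ = 655/17.
Back-substitute into (2): p₂ = (314 − 1×655/17) / 7 = 669/17.

p₁ = 655/17, p₂ = 669/17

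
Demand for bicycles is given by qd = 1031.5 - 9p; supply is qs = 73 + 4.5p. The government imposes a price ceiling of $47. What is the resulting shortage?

Equilibrium price would be p* = 71, so the ceiling at 47 binds.
At p = 47: qd = 1031.5 − 9(47) = 608.5, qs = 73 + 4.5(47) = 284.5.
Shortage = 608.5 − 284.5 = 324.

Shortage = 324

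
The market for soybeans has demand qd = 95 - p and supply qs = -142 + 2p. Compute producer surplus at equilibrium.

Producer surplus = 64

Equilibrium: 95 - p = -142 + 2p gives p* = 79, q* = 16.
Supply starts at p = 71 (where qs = 0).
PS = ½(79 − 71)(16) = 64.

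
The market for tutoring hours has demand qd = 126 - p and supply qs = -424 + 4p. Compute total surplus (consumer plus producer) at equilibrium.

Total surplus = 160

Equilibrium: 126 - p = -424 + 4p gives p* = 110, q* = 16.
Demand choke price: p = 126; supply starts at p = 106.
CS = ½(126 − 110)(16) = 128; PS = ½(110 − 106)(16) = 32.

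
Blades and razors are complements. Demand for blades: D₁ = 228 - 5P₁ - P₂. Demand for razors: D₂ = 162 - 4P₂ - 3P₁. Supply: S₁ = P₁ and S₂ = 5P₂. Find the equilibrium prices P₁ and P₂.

Market 1: 228 - 5P₁ - P₂ = P₁ → 6P₁ + P₂ = 228.
Market 2: 9P₂ + 3P₁ = 162.
Eliminating P₂: 9×(1) − 1×(2) gives 51P₁ = 1890, so P₁ = 630/17.
Back-substitute into (2): P₂ = (162 − 3×630/17) / 9 = 96/17.

P₁ = 630/17, P₂ = 96/17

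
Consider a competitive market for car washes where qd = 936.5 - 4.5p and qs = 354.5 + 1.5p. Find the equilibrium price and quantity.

Set qd = qs: 936.5 - 4.5p = 354.5 + 1.5p.
582 = 6p, so p* = 97.
q* = 936.5 − 4.5(97) = 500.

p* = 97, q* = 500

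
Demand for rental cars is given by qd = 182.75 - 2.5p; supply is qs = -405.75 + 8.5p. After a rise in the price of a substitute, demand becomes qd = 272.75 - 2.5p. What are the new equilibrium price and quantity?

Original equilibrium: p* = 53.5, q* = 49.
New equilibrium: 272.75 - 2.5p = -405.75 + 8.5p, so 678.5 = 11p and p' = 1357/22; q' = 272.75 − 2.5(1357/22) = 1304/11.

p' = 1357/22, q' = 1304/11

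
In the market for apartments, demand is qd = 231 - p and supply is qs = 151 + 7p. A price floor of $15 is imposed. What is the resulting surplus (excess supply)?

Equilibrium price would be p* = 10, so the floor at 15 binds.
At p = 15: qd = 216, qs = 256.
Surplus = 256 − 216 = 40.

Surplus = 40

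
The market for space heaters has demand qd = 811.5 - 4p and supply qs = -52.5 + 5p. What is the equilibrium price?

Set qd = qs: 811.5 - 4p = -52.5 + 5p.
864 = 9p, so p* = 96.
q* = 811.5 − 4(96) = 427.5.

p* = 96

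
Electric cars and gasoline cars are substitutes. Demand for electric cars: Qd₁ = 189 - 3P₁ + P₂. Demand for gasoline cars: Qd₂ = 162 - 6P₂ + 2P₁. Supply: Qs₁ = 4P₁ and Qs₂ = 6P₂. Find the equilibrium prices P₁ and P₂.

Market 1: 189 - 3P₁ + P₂ = 4P₁ → 7P₁ - P₂ = 189.
Market 2: 12P₂ - 2P₁ = 162.
Eliminating P₂: 12×(1) + 1×(2) gives 82P₁ = 2430, so P₁ = 1215/41.
Back-substitute into (2): P₂ = (162 + 2×1215/41) / 12 = 756/41.

P₁ = 1215/41, P₂ = 756/41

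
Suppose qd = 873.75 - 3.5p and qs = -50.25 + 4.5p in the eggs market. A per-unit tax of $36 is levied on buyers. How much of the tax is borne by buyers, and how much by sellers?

Buyers bear $20.25, sellers bear $15.75

Pre-tax equilibrium: p* = 115.5, q* = 469.5.
Tax on buyers shifts demand to qd = 873.75 − 3.5(p + 36) = 747.75 - 3.5p.
747.75 - 3.5p = -50.25 + 4.5p gives seller price ps = 99.75; buyers pay pb = 99.75 + 36 = 135.75.
New quantity: q = 873.75 − 3.5(135.75) = 398.625.
Buyer burden = 135.75 − 115.5 = 20.25; seller burden = 115.5 − 99.75 = 15.75.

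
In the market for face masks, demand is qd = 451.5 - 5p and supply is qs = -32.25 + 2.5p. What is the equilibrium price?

p* = 64.5

Set qd = qs: 451.5 - 5p = -32.25 + 2.5p.
483.75 = 7.5p, so p* = 64.5.
q* = 451.5 − 5(64.5) = 129.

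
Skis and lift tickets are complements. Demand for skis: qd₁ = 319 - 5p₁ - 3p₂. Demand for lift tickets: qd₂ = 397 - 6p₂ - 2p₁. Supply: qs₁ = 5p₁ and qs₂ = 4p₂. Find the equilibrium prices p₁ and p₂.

Market 1: 319 - 5p₁ - 3p₂ = 5p₁ → 10p₁ + 3p₂ = 319.
Market 2: 10p₂ + 2p₁ = 397.
Eliminating p₂: 10×(1) − 3×(2) gives 94p₁ = 1999, so p₁ = 1999/94.
Back-substitute into (2): p₂ = (397 − 2×1999/94) / 10 = 1666/47.

p₁ = 1999/94, p₂ = 1666/47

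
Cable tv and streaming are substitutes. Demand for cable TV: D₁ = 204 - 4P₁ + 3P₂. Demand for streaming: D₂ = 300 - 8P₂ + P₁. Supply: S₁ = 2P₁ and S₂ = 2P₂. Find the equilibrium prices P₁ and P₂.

P₁ = 980/19, P₂ = 668/19

Market 1: 204 - 4P₁ + 3P₂ = 2P₁ → 6P₁ - 3P₂ = 204.
Market 2: 10P₂ - P₁ = 300.
Eliminating P₂: 10×(1) + 3×(2) gives 57P₁ = 2940, so P₁ = 980/19.
Back-substitute into (2): P₂ = (300 + 1×980/19) / 10 = 668/19.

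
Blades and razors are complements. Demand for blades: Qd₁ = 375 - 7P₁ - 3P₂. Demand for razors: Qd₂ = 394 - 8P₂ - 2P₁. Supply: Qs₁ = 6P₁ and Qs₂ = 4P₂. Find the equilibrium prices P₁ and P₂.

P₁ = 22.12, P₂ = 2186/75

Market 1: 375 - 7P₁ - 3P₂ = 6P₁ → 13P₁ + 3P₂ = 375.
Market 2: 12P₂ + 2P₁ = 394.
Eliminating P₂: 12×(1) − 3×(2) gives 150P₁ = 3318, so P₁ = 22.12.
Back-substitute into (2): P₂ = (394 − 2×22.12) / 12 = 2186/75.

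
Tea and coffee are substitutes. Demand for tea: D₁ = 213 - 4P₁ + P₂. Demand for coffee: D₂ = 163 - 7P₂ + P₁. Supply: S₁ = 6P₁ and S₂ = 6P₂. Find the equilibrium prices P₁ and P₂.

P₁ = 2932/129, P₂ = 1843/129

Market 1: 213 - 4P₁ + P₂ = 6P₁ → 10P₁ - P₂ = 213.
Market 2: 13P₂ - P₁ = 163.
Eliminating P₂: 13×(1) + 1×(2) gives 129P₁ = 2932, so P₁ = 2932/129.
Back-substitute into (2): P₂ = (163 + 1×2932/129) / 13 = 1843/129.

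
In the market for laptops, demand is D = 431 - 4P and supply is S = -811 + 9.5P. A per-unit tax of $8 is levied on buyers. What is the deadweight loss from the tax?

Pre-tax equilibrium: P* = 92, Q* = 63.
Tax on buyers shifts demand to D = 431 − 4(P + 8) = 399 - 4P.
399 - 4P = -811 + 9.5P gives seller price Ps = 2420/27; buyers pay Pb = 2420/27 + 8 = 2636/27.
New quantity: Q = 431 − 4(2636/27) = 1093/27.
DWL = ½ × 8 × (63 − 1093/27) = 2432/27.

Deadweight loss = 2432/27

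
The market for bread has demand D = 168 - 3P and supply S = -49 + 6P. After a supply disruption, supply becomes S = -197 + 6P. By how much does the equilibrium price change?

ΔP = 148/9

Original equilibrium: P* = 217/9, Q* = 287/3.
New equilibrium: 168 - 3P = -197 + 6P, so 365 = 9P and P' = 365/9; Q' = 168 − 3(365/9) = 139/3.
Change in price: 365/9 − 217/9 = 148/9.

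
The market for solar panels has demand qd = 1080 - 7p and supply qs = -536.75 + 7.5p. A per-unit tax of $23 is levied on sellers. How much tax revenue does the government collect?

Tax revenue = 288443/58

Pre-tax equilibrium: p* = 111.5, q* = 299.5.
Tax on sellers shifts supply to qs = -536.75 + 7.5(p − 23) = -709.25 + 7.5p.
1080 - 7p = -709.25 + 7.5p gives buyer price pb = 7157/58; sellers receive ps = 7157/58 − 23 = 5823/58.
New quantity: q = 1080 − 7(7157/58) = 12541/58.
Revenue = 23 × 12541/58 = 288443/58.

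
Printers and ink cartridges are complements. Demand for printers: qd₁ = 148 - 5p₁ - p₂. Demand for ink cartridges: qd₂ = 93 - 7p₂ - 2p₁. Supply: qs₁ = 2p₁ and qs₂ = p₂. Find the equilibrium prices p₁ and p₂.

p₁ = 1091/54, p₂ = 355/54

Market 1: 148 - 5p₁ - p₂ = 2p₁ → 7p₁ + p₂ = 148.
Market 2: 8p₂ + 2p₁ = 93.
Eliminating p₂: 8×(1) − 1×(2) gives 54p₁ = 1091, so p₁ = 1091/54.
Back-substitute into (2): p₂ = (93 − 2×1091/54) / 8 = 355/54.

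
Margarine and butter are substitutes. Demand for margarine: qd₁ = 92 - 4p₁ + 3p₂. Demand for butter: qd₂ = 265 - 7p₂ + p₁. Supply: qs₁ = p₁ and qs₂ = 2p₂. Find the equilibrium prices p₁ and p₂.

Market 1: 92 - 4p₁ + 3p₂ = p₁ → 5p₁ - 3p₂ = 92.
Market 2: 9p₂ - p₁ = 265.
Eliminating p₂: 9×(1) + 3×(2) gives 42p₁ = 1623, so p₁ = 541/14.
Back-substitute into (2): p₂ = (265 + 1×541/14) / 9 = 1417/42.

p₁ = 541/14, p₂ = 1417/42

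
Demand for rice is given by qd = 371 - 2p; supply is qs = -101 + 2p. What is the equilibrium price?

Set qd = qs: 371 - 2p = -101 + 2p.
472 = 4p, so p* = 118.
q* = 371 − 2(118) = 135.

p* = 118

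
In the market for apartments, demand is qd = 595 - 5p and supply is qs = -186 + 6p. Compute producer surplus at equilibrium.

Equilibrium: 595 - 5p = -186 + 6p gives p* = 71, q* = 240.
Supply starts at p = 31 (where qs = 0).
PS = ½(71 − 31)(240) = 4800.

Producer surplus = 4800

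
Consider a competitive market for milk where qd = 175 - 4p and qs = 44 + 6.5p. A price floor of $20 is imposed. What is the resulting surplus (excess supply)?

Surplus = 79

Equilibrium price would be p* = 262/21, so the floor at 20 binds.
At p = 20: qd = 95, qs = 174.
Surplus = 174 − 95 = 79.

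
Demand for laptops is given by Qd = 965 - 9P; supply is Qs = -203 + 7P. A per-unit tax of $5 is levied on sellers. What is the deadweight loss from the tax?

Deadweight loss = 49.21875

Pre-tax equilibrium: P* = 73, Q* = 308.
Tax on sellers shifts supply to Qs = -203 + 7(P − 5) = -238 + 7P.
965 - 9P = -238 + 7P gives buyer price Pb = 75.1875; sellers receive Ps = 75.1875 − 5 = 70.1875.
New quantity: Q = 965 − 9(75.1875) = 288.3125.
DWL = ½ × 5 × (308 − 288.3125) = 49.21875.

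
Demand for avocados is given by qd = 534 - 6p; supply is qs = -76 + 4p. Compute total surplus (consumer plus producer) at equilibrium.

Equilibrium: 534 - 6p = -76 + 4p gives p* = 61, q* = 168.
Demand choke price: p = 89; supply starts at p = 19.
CS = ½(89 − 61)(168) = 2352; PS = ½(61 − 19)(168) = 3528.

Total surplus = 5880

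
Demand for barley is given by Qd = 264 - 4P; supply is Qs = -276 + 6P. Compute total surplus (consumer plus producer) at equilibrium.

Total surplus = 480

Equilibrium: 264 - 4P = -276 + 6P gives P* = 54, Q* = 48.
Demand choke price: P = 66; supply starts at P = 46.
CS = ½(66 − 54)(48) = 288; PS = ½(54 − 46)(48) = 192.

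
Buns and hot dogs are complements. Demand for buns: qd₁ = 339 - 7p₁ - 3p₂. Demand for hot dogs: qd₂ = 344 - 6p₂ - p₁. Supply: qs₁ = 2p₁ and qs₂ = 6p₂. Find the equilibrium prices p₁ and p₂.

p₁ = 1012/35, p₂ = 919/35

Market 1: 339 - 7p₁ - 3p₂ = 2p₁ → 9p₁ + 3p₂ = 339.
Market 2: 12p₂ + p₁ = 344.
Eliminating p₂: 12×(1) − 3×(2) gives 105p₁ = 3036, so p₁ = 1012/35.
Back-substitute into (2): p₂ = (344 − 1×1012/35) / 12 = 919/35.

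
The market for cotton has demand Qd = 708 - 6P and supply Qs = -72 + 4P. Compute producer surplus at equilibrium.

Producer surplus = 7200

Equilibrium: 708 - 6P = -72 + 4P gives P* = 78, Q* = 240.
Supply starts at P = 18 (where Qs = 0).
PS = ½(78 − 18)(240) = 7200.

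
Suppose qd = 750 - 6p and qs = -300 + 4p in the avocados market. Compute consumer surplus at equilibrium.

Consumer surplus = 1200

Equilibrium: 750 - 6p = -300 + 4p gives p* = 105, q* = 120.
Demand choke price (qd = 0): p = 125.
CS = ½(125 − 105)(120) = 1200.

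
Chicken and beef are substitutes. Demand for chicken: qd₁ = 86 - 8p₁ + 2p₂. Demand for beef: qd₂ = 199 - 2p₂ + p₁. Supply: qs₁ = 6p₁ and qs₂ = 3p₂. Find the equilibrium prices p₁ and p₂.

p₁ = 207/17, p₂ = 718/17

Market 1: 86 - 8p₁ + 2p₂ = 6p₁ → 14p₁ - 2p₂ = 86.
Market 2: 5p₂ - p₁ = 199.
Eliminating p₂: 5×(1) + 2×(2) gives 68p₁ = 828, so p₁ = 207/17.
Back-substitute into (2): p₂ = (199 + 1×207/17) / 5 = 718/17.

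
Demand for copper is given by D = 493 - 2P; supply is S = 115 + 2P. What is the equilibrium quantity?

Q* = 304

Set D = S: 493 - 2P = 115 + 2P.
378 = 4P, so P* = 94.5.
Q* = 493 − 2(94.5) = 304.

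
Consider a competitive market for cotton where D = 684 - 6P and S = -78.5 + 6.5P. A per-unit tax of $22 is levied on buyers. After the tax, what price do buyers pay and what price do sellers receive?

Buyers pay $72.44, sellers receive $50.44

Pre-tax equilibrium: P* = 61, Q* = 318.
Tax on buyers shifts demand to D = 684 − 6(P + 22) = 552 - 6P.
552 - 6P = -78.5 + 6.5P gives seller price Ps = 50.44; buyers pay Pb = 50.44 + 22 = 72.44.
New quantity: Q = 684 − 6(72.44) = 249.36.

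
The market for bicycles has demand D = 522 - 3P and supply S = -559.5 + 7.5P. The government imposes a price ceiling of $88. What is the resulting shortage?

Equilibrium price would be P* = 103, so the ceiling at 88 binds.
At P = 88: D = 522 − 3(88) = 258, S = -559.5 + 7.5(88) = 100.5.
Shortage = 258 − 100.5 = 157.5.

Shortage = 157.5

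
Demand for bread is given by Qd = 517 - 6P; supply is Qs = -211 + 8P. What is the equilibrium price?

Set Qd = Qs: 517 - 6P = -211 + 8P.
728 = 14P, so P* = 52.
Q* = 517 − 6(52) = 205.

P* = 52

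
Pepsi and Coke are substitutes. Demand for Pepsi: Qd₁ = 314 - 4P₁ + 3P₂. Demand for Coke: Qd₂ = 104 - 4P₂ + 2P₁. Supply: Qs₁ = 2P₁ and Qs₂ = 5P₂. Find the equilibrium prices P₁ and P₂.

Market 1: 314 - 4P₁ + 3P₂ = 2P₁ → 6P₁ - 3P₂ = 314.
Market 2: 9P₂ - 2P₁ = 104.
Eliminating P₂: 9×(1) + 3×(2) gives 48P₁ = 3138, so P₁ = 65.375.
Back-substitute into (2): P₂ = (104 + 2×65.375) / 9 = 313/12.

P₁ = 65.375, P₂ = 313/12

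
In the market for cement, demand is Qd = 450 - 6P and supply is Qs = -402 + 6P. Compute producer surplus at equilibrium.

Equilibrium: 450 - 6P = -402 + 6P gives P* = 71, Q* = 24.
Supply starts at P = 67 (where Qs = 0).
PS = ½(71 − 67)(24) = 48.

Producer surplus = 48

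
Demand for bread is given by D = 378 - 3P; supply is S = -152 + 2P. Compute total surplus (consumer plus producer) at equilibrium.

Equilibrium: 378 - 3P = -152 + 2P gives P* = 106, Q* = 60.
Demand choke price: P = 126; supply starts at P = 76.
CS = ½(126 − 106)(60) = 600; PS = ½(106 − 76)(60) = 900.

Total surplus = 1500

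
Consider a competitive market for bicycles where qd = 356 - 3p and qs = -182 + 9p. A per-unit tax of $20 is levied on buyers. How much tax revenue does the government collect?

Pre-tax equilibrium: p* = 269/6, q* = 221.5.
Tax on buyers shifts demand to qd = 356 − 3(p + 20) = 296 - 3p.
296 - 3p = -182 + 9p gives seller price ps = 239/6; buyers pay pb = 239/6 + 20 = 359/6.
New quantity: q = 356 − 3(359/6) = 176.5.
Revenue = 20 × 176.5 = 3530.

Tax revenue = 3530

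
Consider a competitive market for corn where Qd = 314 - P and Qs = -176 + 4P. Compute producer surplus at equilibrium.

Producer surplus = 5832

Equilibrium: 314 - P = -176 + 4P gives P* = 98, Q* = 216.
Supply starts at P = 44 (where Qs = 0).
PS = ½(98 − 44)(216) = 5832.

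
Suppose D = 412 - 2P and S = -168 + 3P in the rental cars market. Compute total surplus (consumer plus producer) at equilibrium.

Total surplus = 13500

Equilibrium: 412 - 2P = -168 + 3P gives P* = 116, Q* = 180.
Demand choke price: P = 206; supply starts at P = 56.
CS = ½(206 − 116)(180) = 8100; PS = ½(116 − 56)(180) = 5400.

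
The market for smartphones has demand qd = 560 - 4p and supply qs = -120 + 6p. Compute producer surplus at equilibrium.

Equilibrium: 560 - 4p = -120 + 6p gives p* = 68, q* = 288.
Supply starts at p = 20 (where qs = 0).
PS = ½(68 − 20)(288) = 6912.

Producer surplus = 6912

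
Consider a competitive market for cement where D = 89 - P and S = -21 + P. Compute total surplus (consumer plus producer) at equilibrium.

Equilibrium: 89 - P = -21 + P gives P* = 55, Q* = 34.
Demand choke price: P = 89; supply starts at P = 21.
CS = ½(89 − 55)(34) = 578; PS = ½(55 − 21)(34) = 578.

Total surplus = 1156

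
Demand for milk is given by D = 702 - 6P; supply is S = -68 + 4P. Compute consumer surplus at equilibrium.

Consumer surplus = 4800

Equilibrium: 702 - 6P = -68 + 4P gives P* = 77, Q* = 240.
Demand choke price (D = 0): P = 117.
CS = ½(117 − 77)(240) = 4800.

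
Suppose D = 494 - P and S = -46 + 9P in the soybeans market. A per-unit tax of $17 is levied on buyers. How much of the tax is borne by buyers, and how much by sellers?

Pre-tax equilibrium: P* = 54, Q* = 440.
Tax on buyers shifts demand to D = 494 − 1(P + 17) = 477 - P.
477 - P = -46 + 9P gives seller price Ps = 52.3; buyers pay Pb = 52.3 + 17 = 69.3.
New quantity: Q = 494 − 1(69.3) = 424.7.
Buyer burden = 69.3 − 54 = 15.3; seller burden = 54 − 52.3 = 1.7.

Buyers bear $15.3, sellers bear $1.7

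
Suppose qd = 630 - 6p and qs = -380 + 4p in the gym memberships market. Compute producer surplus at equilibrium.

Producer surplus = 72

Equilibrium: 630 - 6p = -380 + 4p gives p* = 101, q* = 24.
Supply starts at p = 95 (where qs = 0).
PS = ½(101 − 95)(24) = 72.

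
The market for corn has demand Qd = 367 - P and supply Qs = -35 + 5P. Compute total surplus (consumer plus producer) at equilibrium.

Total surplus = 54000

Equilibrium: 367 - P = -35 + 5P gives P* = 67, Q* = 300.
Demand choke price: P = 367; supply starts at P = 7.
CS = ½(367 − 67)(300) = 45000; PS = ½(67 − 7)(300) = 9000.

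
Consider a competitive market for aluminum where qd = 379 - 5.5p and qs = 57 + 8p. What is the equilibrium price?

Set qd = qs: 379 - 5.5p = 57 + 8p.
322 = 13.5p, so p* = 644/27.
q* = 379 − 5.5(644/27) = 6691/27.

p* = 644/27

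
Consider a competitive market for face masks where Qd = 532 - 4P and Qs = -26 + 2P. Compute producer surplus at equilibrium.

Equilibrium: 532 - 4P = -26 + 2P gives P* = 93, Q* = 160.
Supply starts at P = 13 (where Qs = 0).
PS = ½(93 − 13)(160) = 6400.

Producer surplus = 6400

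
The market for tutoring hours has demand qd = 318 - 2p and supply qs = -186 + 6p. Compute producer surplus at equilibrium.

Equilibrium: 318 - 2p = -186 + 6p gives p* = 63, q* = 192.
Supply starts at p = 31 (where qs = 0).
PS = ½(63 − 31)(192) = 3072.

Producer surplus = 3072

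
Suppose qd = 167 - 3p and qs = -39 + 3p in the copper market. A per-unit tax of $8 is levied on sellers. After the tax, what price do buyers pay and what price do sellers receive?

Buyers pay 115/3, sellers receive 91/3

Pre-tax equilibrium: p* = 103/3, q* = 64.
Tax on sellers shifts supply to qs = -39 + 3(p − 8) = -63 + 3p.
167 - 3p = -63 + 3p gives buyer price pb = 115/3; sellers receive ps = 115/3 − 8 = 91/3.
New quantity: q = 167 − 3(115/3) = 52.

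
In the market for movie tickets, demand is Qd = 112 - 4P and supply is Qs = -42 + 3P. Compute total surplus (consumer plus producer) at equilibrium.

Total surplus = 168

Equilibrium: 112 - 4P = -42 + 3P gives P* = 22, Q* = 24.
Demand choke price: P = 28; supply starts at P = 14.
CS = ½(28 − 22)(24) = 72; PS = ½(22 − 14)(24) = 96.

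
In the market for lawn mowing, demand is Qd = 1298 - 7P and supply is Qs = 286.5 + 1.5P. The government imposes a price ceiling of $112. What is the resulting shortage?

Equilibrium price would be P* = 119, so the ceiling at 112 binds.
At P = 112: Qd = 1298 − 7(112) = 514, Qs = 286.5 + 1.5(112) = 454.5.
Shortage = 514 − 454.5 = 59.5.

Shortage = 59.5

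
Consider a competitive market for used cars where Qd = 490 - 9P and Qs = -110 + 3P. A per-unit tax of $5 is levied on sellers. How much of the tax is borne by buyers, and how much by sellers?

Buyers bear $1.25, sellers bear $3.75

Pre-tax equilibrium: P* = 50, Q* = 40.
Tax on sellers shifts supply to Qs = -110 + 3(P − 5) = -125 + 3P.
490 - 9P = -125 + 3P gives buyer price Pb = 51.25; sellers receive Ps = 51.25 − 5 = 46.25.
New quantity: Q = 490 − 9(51.25) = 28.75.
Buyer burden = 51.25 − 50 = 1.25; seller burden = 50 − 46.25 = 3.75.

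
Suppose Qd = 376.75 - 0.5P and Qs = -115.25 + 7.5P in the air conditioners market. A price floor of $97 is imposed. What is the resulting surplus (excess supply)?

Equilibrium price would be P* = 61.5, so the floor at 97 binds.
At P = 97: Qd = 328.25, Qs = 612.25.
Surplus = 612.25 − 328.25 = 284.

Surplus = 284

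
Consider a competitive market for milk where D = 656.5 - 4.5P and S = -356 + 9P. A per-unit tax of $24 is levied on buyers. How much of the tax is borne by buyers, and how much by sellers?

Pre-tax equilibrium: P* = 75, Q* = 319.
Tax on buyers shifts demand to D = 656.5 − 4.5(P + 24) = 548.5 - 4.5P.
548.5 - 4.5P = -356 + 9P gives seller price Ps = 67; buyers pay Pb = 67 + 24 = 91.
New quantity: Q = 656.5 − 4.5(91) = 247.
Buyer burden = 91 − 75 = 16; seller burden = 75 − 67 = 8.

Buyers bear $16, sellers bear $8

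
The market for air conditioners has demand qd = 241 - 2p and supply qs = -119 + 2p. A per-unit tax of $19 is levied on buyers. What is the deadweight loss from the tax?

Deadweight loss = 180.5

Pre-tax equilibrium: p* = 90, q* = 61.
Tax on buyers shifts demand to qd = 241 − 2(p + 19) = 203 - 2p.
203 - 2p = -119 + 2p gives seller price ps = 80.5; buyers pay pb = 80.5 + 19 = 99.5.
New quantity: q = 241 − 2(99.5) = 42.
DWL = ½ × 19 × (61 − 42) = 180.5.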